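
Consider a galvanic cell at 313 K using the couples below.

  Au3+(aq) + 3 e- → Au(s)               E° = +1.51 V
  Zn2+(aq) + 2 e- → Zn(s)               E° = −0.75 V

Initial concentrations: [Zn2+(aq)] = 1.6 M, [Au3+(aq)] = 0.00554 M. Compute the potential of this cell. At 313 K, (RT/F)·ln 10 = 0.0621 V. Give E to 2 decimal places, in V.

+2.21 V

Au³⁺/Au is reduced (cathode, E° = +1.51 V) and Zn²⁺/Zn is oxidized (anode).
The standard potential is +1.51 − (−0.75) = +2.26 V and the balanced reaction transfers n = 6 electrons.
The balanced reaction is 2 Au3+(aq) + 3 Zn(s) → 2 Au(s) + 3 Zn2+(aq), so Q = [Zn2+(aq)]^3 / [Au3+(aq)]^2 = 1.33×10^5 and log Q = 5.125.
Applying E = E° − (RT ln10/nF)·log Q gives +2.26 − (0.0621/6)(5.125) = +2.21 V.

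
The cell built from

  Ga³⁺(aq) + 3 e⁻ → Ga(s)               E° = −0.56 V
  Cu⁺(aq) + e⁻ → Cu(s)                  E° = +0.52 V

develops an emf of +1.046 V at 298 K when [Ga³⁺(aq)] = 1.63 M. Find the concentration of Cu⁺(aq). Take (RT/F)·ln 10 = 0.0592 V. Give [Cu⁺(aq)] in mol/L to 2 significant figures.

Cu⁺/Cu is the cathode (higher E°); E°cell = +0.52 − (−0.56) = +1.08 V with n = 3.
From the Nernst equation, log Q = n(E° − E)/0.0592 = 3·(+1.08 − (+1.046))/0.0592 = 1.723.
Balancing electrons gives 3 Cu⁺(aq) + Ga(s) → 3 Cu(s) + Ga³⁺(aq); thus Q = [Ga³⁺(aq)] / [Cu⁺(aq)]^3.
Isolating [Cu⁺(aq)] in Q = 10^{1.723} yields log [Cu⁺(aq)] = −0.504, i.e. 0.31 M.

0.31 M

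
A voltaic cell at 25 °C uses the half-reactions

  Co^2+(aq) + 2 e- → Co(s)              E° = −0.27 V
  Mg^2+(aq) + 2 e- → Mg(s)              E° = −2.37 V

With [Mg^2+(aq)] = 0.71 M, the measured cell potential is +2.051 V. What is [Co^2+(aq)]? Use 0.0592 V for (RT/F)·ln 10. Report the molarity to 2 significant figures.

The Co²⁺/Co couple has the larger reduction potential, so it is the cathode: E°cell = −0.27 − (−2.37) = +2.10 V and n = 2.
Rearranging E = E° − (0.0592/n)·log Q gives log Q = 2(+2.10 − (+2.051))/0.0592 = 1.655.
Balancing electrons gives Co^2+(aq) + Mg(s) → Co(s) + Mg^2+(aq); thus Q = [Mg^2+(aq)] / [Co^2+(aq)].
Solving for the unknown gives log [Co^2+(aq)] = −1.804, so [Co^2+(aq)] ≈ 0.016 M.

0.016 M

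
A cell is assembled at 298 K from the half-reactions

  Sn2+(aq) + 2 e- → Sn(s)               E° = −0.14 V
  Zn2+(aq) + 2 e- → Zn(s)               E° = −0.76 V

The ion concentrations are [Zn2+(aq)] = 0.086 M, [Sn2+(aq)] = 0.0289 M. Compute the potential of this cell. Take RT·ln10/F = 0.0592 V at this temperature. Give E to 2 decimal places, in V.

+0.61 V

The Sn²⁺/Sn couple has the more positive E°, so it is the cathode; Zn²⁺/Zn is the anode.
E°cell = E°cat − E°an = −0.14 − (−0.76) = +0.62 V; n = 2.
The balanced reaction is Sn2+(aq) + Zn(s) → Sn(s) + Zn2+(aq), so Q = [Zn2+(aq)] / [Sn2+(aq)] = 2.98 and log Q = 0.474.
By the Nernst equation, E = +0.62 − (0.0592/2)·(0.474) = +0.61 V.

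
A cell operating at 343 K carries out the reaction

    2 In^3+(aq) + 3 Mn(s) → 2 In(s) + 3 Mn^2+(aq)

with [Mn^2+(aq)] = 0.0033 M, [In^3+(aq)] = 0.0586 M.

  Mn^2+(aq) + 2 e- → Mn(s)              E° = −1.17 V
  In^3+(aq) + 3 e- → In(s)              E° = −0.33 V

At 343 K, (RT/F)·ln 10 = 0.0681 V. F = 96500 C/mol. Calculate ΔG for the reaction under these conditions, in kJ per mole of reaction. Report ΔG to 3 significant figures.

−519 kJ/mol

With In³⁺/In reduced at the cathode, E°cell = −0.33 − (−1.17) = +0.84 V and n = 6.
Here Q = [Mn^2+(aq)]^3 / [In^3+(aq)]^2 = 1.05×10^−5 (log Q = −4.980), giving E = +0.84 − (0.0681/6)·(−4.980) = +0.8965 V.
Finally ΔG = −nFE = −(6)(96500 C/mol)(+0.8965 V) = −519 kJ/mol.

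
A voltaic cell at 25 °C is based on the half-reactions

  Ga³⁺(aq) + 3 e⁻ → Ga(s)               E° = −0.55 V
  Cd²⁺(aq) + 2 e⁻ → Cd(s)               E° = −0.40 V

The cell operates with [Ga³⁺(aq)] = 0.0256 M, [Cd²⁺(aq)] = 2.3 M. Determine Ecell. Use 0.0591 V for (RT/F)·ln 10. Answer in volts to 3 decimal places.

Cd²⁺/Cd is reduced (cathode, E° = −0.40 V) and Ga³⁺/Ga is oxidized (anode).
The standard potential is −0.40 − (−0.55) = +0.15 V and the balanced reaction transfers n = 6 electrons.
The balanced reaction is 3 Cd²⁺(aq) + 2 Ga(s) → 3 Cd(s) + 2 Ga³⁺(aq), so Q = [Ga³⁺(aq)]^2 / [Cd²⁺(aq)]^3 = 5.39×10^−5 and log Q = −4.269.
Applying E = E° − (RT ln10/nF)·log Q gives +0.15 − (0.0591/6)(−4.269) = +0.192 V.

+0.192 V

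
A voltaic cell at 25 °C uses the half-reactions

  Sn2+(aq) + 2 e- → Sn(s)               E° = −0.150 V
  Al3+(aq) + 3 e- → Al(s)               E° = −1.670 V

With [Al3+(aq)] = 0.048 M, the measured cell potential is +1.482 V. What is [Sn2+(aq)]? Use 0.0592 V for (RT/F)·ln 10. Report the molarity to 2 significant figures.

0.0069 M

Sn²⁺/Sn is the cathode (higher E°); E°cell = −0.150 − (−1.670) = +1.520 V with n = 6.
From the Nernst equation, log Q = n(E° − E)/0.0592 = 6·(+1.520 − (+1.482))/0.0592 = 3.851.
Balancing electrons gives 3 Sn2+(aq) + 2 Al(s) → 3 Sn(s) + 2 Al3+(aq); thus Q = [Al3+(aq)]^2 / [Sn2+(aq)]^3.
Substituting the known concentrations and solving, log [Sn2+(aq)] = −2.163 and [Sn2+(aq)] = 0.0069 M.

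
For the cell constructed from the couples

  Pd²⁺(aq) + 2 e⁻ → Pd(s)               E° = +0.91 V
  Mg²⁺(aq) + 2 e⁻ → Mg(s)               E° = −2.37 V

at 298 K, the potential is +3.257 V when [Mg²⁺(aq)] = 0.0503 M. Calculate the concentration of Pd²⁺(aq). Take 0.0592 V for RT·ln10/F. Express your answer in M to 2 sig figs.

With Pd²⁺/Pd at the cathode and Mg²⁺/Mg at the anode, E°cell = +0.91 − (−2.37) = +3.28 V (n = 2).
Since E = E° − (0.0592/n)·log Q, log Q = n(E° − E)/0.0592 = 0.777.
Balancing electrons gives Pd²⁺(aq) + Mg(s) → Pd(s) + Mg²⁺(aq); thus Q = [Mg²⁺(aq)] / [Pd²⁺(aq)].
Solving for the unknown gives log [Pd²⁺(aq)] = −2.075, so [Pd²⁺(aq)] ≈ 0.0084 M.

0.0084 M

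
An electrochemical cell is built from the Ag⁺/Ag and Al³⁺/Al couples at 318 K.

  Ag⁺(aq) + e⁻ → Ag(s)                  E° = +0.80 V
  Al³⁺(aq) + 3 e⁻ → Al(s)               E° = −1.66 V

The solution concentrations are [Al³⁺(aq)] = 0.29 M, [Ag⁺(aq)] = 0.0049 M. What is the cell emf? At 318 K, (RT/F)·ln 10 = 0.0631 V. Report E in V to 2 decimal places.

+2.33 V

The Ag⁺/Ag couple has the more positive E°, so it is the cathode; Al³⁺/Al is the anode.
E°cell = E°cat − E°an = +0.80 − (−1.66) = +2.46 V; n = 3.
Balancing gives 3 Ag⁺(aq) + Al(s) → 3 Ag(s) + Al³⁺(aq); hence Q = [Al³⁺(aq)] / [Ag⁺(aq)]^3 = 2.46×10^6 (log Q = 6.392).
Applying E = E° − (RT ln10/nF)·log Q gives +2.46 − (0.0631/3)(6.392) = +2.33 V.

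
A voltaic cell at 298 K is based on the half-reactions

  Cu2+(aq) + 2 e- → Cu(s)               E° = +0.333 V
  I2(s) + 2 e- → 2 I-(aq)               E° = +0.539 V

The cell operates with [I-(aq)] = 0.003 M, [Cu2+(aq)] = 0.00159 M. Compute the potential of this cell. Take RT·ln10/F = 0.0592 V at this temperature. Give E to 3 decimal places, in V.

+0.438 V

I₂/I⁻ is reduced (cathode, E° = +0.539 V) and Cu²⁺/Cu is oxidized (anode).
E°cell = E°cat − E°an = +0.539 − (+0.333) = +0.206 V; n = 2.
For the overall reaction I2(s) + Cu(s) → 2 I-(aq) + Cu2+(aq), Q = [I-(aq)]^2·[Cu2+(aq)] = 1.43×10^−8, giving log Q = −7.844.
Applying E = E° − (RT ln10/nF)·log Q gives +0.206 − (0.0592/2)(−7.844) = +0.438 V.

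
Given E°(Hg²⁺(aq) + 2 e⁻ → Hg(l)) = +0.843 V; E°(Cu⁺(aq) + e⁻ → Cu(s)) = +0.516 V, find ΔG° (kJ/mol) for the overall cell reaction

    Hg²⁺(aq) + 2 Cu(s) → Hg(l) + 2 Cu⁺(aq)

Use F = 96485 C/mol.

−63.1 kJ/mol

In the reaction as written Hg²⁺(aq) is reduced, so the Hg²⁺/Hg couple is the cathode and Cu⁺/Cu is the anode.
E°cell = +0.843 − (+0.516) = +0.327 V; balancing electrons gives n = 2.
ΔG° = −nFE°cell = −(2)(96485)(+0.327) J/mol = −63.1 kJ/mol.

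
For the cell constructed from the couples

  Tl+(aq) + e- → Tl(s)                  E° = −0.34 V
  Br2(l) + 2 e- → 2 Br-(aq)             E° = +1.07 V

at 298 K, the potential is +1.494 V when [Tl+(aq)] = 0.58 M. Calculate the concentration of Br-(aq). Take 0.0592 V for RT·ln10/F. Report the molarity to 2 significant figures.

The Br₂/Br⁻ couple has the larger reduction potential, so it is the cathode: E°cell = +1.07 − (−0.34) = +1.41 V and n = 2.
From the Nernst equation, log Q = n(E° − E)/0.0592 = 2·(+1.41 − (+1.494))/0.0592 = −2.838.
For Br2(l) + 2 Tl(s) → 2 Br-(aq) + 2 Tl+(aq), the reaction quotient is Q = [Br-(aq)]^2·[Tl+(aq)]^2.
Isolating [Br-(aq)] in Q = 10^{−2.838} yields log [Br-(aq)] = −1.182, i.e. 0.066 M.

0.066 M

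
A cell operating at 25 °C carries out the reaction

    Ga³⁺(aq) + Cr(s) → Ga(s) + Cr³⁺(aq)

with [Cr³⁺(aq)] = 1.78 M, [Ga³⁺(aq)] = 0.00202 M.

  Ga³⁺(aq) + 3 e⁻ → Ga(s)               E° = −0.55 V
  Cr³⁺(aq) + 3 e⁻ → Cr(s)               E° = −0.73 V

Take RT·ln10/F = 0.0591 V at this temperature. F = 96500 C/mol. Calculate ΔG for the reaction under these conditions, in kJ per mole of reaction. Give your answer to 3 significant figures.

−35.3 kJ/mol

With Ga³⁺/Ga reduced at the cathode, E°cell = −0.55 − (−0.73) = +0.18 V and n = 3.
The reaction quotient is [Cr³⁺(aq)] / [Ga³⁺(aq)] = 881; by Nernst, E = +0.18 − (0.0591/3)(2.945) = +0.1220 V.
Finally ΔG = −nFE = −(3)(96500 C/mol)(+0.1220 V) = −35.3 kJ/mol.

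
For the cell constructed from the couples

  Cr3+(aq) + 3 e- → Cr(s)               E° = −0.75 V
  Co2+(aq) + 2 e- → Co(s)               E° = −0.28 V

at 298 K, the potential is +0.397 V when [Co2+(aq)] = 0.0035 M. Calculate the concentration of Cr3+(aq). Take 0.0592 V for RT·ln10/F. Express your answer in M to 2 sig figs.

1.0 M

Co²⁺/Co is the cathode (higher E°); E°cell = −0.28 − (−0.75) = +0.47 V with n = 6.
From the Nernst equation, log Q = n(E° − E)/0.0592 = 6·(+0.47 − (+0.397))/0.0592 = 7.399.
Balancing electrons gives 3 Co2+(aq) + 2 Cr(s) → 3 Co(s) + 2 Cr3+(aq); thus Q = [Cr3+(aq)]^2 / [Co2+(aq)]^3.
Isolating [Cr3+(aq)] in Q = 10^{7.399} yields log [Cr3+(aq)] = 0.016, i.e. 1.0 M.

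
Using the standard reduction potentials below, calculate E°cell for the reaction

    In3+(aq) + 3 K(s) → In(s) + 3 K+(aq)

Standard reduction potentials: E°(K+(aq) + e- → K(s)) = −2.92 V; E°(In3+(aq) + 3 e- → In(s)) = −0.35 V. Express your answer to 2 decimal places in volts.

In3+(aq) gains electrons, so the In³⁺/In couple is the cathode; the K⁺/K couple is the anode.
E°cell = E°(cathode) − E°(anode) = −0.35 − (−2.92) = +2.57 V.

+2.57 V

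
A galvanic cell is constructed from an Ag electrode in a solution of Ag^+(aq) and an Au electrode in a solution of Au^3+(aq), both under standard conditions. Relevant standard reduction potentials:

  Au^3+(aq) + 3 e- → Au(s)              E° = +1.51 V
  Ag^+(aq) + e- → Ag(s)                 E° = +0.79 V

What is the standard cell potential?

Of the two couples in this cell, the one with the more positive reduction potential is reduced at the cathode: here that is Au³⁺/Au (+1.51 V); Ag⁺/Ag (+0.79 V) is the anode.
E°cell = E°(cathode) − E°(anode) = +1.51 − (+0.79) = +0.72 V.

+0.72 V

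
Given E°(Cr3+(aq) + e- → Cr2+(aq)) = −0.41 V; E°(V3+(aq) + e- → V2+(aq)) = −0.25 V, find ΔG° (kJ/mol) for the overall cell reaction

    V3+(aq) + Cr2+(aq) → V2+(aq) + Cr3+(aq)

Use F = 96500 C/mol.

In the reaction as written V3+(aq) is reduced, so the V³⁺/V²⁺ couple is the cathode and Cr³⁺/Cr²⁺ is the anode.
E°cell = −0.25 − (−0.41) = +0.16 V; balancing electrons gives n = 1.
ΔG° = −nFE°cell = −(1)(96500)(+0.16) J/mol = −15.4 kJ/mol.

−15.4 kJ/mol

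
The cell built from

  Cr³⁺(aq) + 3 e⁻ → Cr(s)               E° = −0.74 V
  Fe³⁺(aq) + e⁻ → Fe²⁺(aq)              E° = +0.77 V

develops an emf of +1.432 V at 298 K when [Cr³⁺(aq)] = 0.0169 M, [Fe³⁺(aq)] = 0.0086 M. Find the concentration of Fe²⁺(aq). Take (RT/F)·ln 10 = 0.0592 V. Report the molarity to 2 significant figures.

0.70 M

With Fe³⁺/Fe²⁺ at the cathode and Cr³⁺/Cr at the anode, E°cell = +0.77 − (−0.74) = +1.51 V (n = 3).
From the Nernst equation, log Q = n(E° − E)/0.0592 = 3·(+1.51 − (+1.432))/0.0592 = 3.953.
The balanced reaction is 3 Fe³⁺(aq) + Cr(s) → 3 Fe²⁺(aq) + Cr³⁺(aq), so Q = ([Fe²⁺(aq)]^3·[Cr³⁺(aq)]) / [Fe³⁺(aq)]^3.
Isolating [Fe²⁺(aq)] in Q = 10^{3.953} yields log [Fe²⁺(aq)] = −0.157, i.e. 0.70 M.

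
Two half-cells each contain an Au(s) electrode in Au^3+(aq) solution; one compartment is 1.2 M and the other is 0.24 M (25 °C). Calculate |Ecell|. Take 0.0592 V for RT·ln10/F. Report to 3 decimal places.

0.014 V

For a concentration cell E°cell = 0, since both electrodes use the same couple.
The compartment with the higher Au^3+(aq) concentration (1.2 M) acts as the cathode; ions are reduced there and produced at the dilute (0.24 M) anode.
With n = 3, Ecell = −(0.0592/3)·log([dilute]/[conc]) = −(0.0592/3)·log(0.24/1.2) = +0.014 V.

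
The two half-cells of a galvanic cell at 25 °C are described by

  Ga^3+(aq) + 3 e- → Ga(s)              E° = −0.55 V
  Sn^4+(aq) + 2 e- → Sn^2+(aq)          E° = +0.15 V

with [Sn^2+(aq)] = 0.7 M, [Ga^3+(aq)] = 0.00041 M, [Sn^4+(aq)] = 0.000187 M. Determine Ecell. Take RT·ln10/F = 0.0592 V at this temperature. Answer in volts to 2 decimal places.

Since E°(Sn⁴⁺/Sn²⁺) > E°(Ga³⁺/Ga), Sn⁴⁺/Sn²⁺ serves as the cathode.
The standard potential is +0.15 − (−0.55) = +0.70 V and the balanced reaction transfers n = 6 electrons.
Balancing gives 3 Sn^4+(aq) + 2 Ga(s) → 3 Sn^2+(aq) + 2 Ga^3+(aq); hence Q = ([Sn^2+(aq)]^3·[Ga^3+(aq)]^2) / [Sn^4+(aq)]^3 = 8.82×10^3 (log Q = 3.945).
By the Nernst equation, E = +0.70 − (0.0592/6)·(3.945) = +0.66 V.

+0.66 V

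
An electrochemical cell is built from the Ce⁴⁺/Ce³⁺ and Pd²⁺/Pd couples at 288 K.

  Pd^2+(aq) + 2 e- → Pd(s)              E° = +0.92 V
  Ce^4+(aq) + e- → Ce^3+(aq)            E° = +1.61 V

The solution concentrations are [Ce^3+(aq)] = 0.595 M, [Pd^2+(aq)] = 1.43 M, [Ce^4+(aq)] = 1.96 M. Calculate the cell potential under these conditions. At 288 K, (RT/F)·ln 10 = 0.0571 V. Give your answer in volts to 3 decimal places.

The Ce⁴⁺/Ce³⁺ couple has the more positive E°, so it is the cathode; Pd²⁺/Pd is the anode.
E°cell = E°cat − E°an = +1.61 − (+0.92) = +0.69 V; n = 2.
For the overall reaction 2 Ce^4+(aq) + Pd(s) → 2 Ce^3+(aq) + Pd^2+(aq), Q = ([Ce^3+(aq)]^2·[Pd^2+(aq)]) / [Ce^4+(aq)]^2 = 0.132, giving log Q = −0.880.
By the Nernst equation, E = +0.69 − (0.0571/2)·(−0.880) = +0.715 V.

+0.715 V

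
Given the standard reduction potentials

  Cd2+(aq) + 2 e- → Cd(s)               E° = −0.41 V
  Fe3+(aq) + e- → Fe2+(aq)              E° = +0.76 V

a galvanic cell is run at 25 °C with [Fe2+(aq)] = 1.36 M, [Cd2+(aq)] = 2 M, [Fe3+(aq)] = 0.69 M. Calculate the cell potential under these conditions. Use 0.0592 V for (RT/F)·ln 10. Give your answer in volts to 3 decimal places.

Fe³⁺/Fe²⁺ is reduced (cathode, E° = +0.76 V) and Cd²⁺/Cd is oxidized (anode).
E°cell = E°cat − E°an = +0.76 − (−0.41) = +1.17 V; n = 2.
Balancing gives 2 Fe3+(aq) + Cd(s) → 2 Fe2+(aq) + Cd2+(aq); hence Q = ([Fe2+(aq)]^2·[Cd2+(aq)]) / [Fe3+(aq)]^2 = 7.77 (log Q = 0.890).
E = E° − (0.0592/n)·log Q = +1.17 − (0.0592/2)(0.890) = +1.144 V.

+1.144 V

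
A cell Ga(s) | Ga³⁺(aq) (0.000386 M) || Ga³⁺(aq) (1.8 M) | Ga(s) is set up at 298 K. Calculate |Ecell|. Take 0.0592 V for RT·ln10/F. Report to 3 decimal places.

0.072 V

For a concentration cell E°cell = 0, since both electrodes use the same couple.
The compartment with the higher Ga³⁺(aq) concentration (1.8 M) acts as the cathode; ions are reduced there and produced at the dilute (0.000386 M) anode.
With n = 3, Ecell = −(0.0592/3)·log([dilute]/[conc]) = −(0.0592/3)·log(0.000386/1.8) = +0.072 V.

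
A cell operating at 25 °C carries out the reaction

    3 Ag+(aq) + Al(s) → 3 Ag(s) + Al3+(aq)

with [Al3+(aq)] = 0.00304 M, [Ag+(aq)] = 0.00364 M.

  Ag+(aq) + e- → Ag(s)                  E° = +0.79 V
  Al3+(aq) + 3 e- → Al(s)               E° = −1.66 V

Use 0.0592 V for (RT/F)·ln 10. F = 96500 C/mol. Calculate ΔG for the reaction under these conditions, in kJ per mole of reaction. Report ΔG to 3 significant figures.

The standard cell potential is +0.79 − (−1.66) = +2.45 V, with n = 3 electrons in the balanced equation.
Here Q = [Al3+(aq)] / [Ag+(aq)]^3 = 6.3×10^4 (log Q = 4.800), giving E = +2.45 − (0.0592/3)·(4.800) = +2.3553 V.
Then ΔG = −nFE = −3 × 96500 × +2.3553 J/mol = −682 kJ/mol.

−682 kJ/mol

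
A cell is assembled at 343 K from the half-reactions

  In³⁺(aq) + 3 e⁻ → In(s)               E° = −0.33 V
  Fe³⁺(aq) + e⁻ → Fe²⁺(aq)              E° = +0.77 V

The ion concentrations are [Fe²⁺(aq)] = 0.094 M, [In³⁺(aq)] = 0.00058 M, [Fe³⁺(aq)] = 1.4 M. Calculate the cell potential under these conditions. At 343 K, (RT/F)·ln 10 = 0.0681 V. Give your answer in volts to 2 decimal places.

The Fe³⁺/Fe²⁺ couple has the more positive E°, so it is the cathode; In³⁺/In is the anode.
The standard potential is +0.77 − (−0.33) = +1.10 V and the balanced reaction transfers n = 3 electrons.
For the overall reaction 3 Fe³⁺(aq) + In(s) → 3 Fe²⁺(aq) + In³⁺(aq), Q = ([Fe²⁺(aq)]^3·[In³⁺(aq)]) / [Fe³⁺(aq)]^3 = 1.76×10^−7, giving log Q = −6.756.
By the Nernst equation, E = +1.10 − (0.0681/3)·(−6.756) = +1.25 V.

+1.25 V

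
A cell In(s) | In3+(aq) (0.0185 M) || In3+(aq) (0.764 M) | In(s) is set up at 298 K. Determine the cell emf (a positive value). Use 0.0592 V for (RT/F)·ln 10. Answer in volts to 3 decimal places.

0.032 V

For a concentration cell E°cell = 0, since both electrodes use the same couple.
The compartment with the higher In3+(aq) concentration (0.764 M) acts as the cathode; ions are reduced there and produced at the dilute (0.0185 M) anode.
With n = 3, Ecell = −(0.0592/3)·log([dilute]/[conc]) = −(0.0592/3)·log(0.0185/0.764) = +0.032 V.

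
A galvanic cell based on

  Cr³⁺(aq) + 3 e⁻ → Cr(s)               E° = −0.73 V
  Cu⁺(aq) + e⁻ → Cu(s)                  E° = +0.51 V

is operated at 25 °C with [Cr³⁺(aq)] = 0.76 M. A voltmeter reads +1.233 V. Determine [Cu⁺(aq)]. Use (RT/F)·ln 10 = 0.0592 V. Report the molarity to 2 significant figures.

With Cu⁺/Cu at the cathode and Cr³⁺/Cr at the anode, E°cell = +0.51 − (−0.73) = +1.24 V (n = 3).
Since E = E° − (0.0592/n)·log Q, log Q = n(E° − E)/0.0592 = 0.355.
For 3 Cu⁺(aq) + Cr(s) → 3 Cu(s) + Cr³⁺(aq), the reaction quotient is Q = [Cr³⁺(aq)] / [Cu⁺(aq)]^3.
Isolating [Cu⁺(aq)] in Q = 10^{0.355} yields log [Cu⁺(aq)] = −0.158, i.e. 0.70 M.

0.70 M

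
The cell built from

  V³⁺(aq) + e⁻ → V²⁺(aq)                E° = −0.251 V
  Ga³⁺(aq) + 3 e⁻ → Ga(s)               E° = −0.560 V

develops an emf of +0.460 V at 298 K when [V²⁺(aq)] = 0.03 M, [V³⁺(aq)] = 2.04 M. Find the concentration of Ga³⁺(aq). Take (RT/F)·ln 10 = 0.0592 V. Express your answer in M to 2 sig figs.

With V³⁺/V²⁺ at the cathode and Ga³⁺/Ga at the anode, E°cell = −0.251 − (−0.560) = +0.309 V (n = 3).
Rearranging E = E° − (0.0592/n)·log Q gives log Q = 3(+0.309 − (+0.460))/0.0592 = −7.652.
Balancing electrons gives 3 V³⁺(aq) + Ga(s) → 3 V²⁺(aq) + Ga³⁺(aq); thus Q = ([V²⁺(aq)]^3·[Ga³⁺(aq)]) / [V³⁺(aq)]^3.
Solving for the unknown gives log [Ga³⁺(aq)] = −2.154, so [Ga³⁺(aq)] ≈ 0.0070 M.

0.0070 M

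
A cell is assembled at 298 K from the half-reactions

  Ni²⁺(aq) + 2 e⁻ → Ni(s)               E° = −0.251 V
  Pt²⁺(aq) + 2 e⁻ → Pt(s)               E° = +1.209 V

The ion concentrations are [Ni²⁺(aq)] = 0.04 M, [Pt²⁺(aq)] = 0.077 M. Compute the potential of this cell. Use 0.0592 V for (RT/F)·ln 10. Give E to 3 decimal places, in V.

+1.468 V

Pt²⁺/Pt is reduced (cathode, E° = +1.209 V) and Ni²⁺/Ni is oxidized (anode).
The standard potential is +1.209 − (−0.251) = +1.460 V and the balanced reaction transfers n = 2 electrons.
For the overall reaction Pt²⁺(aq) + Ni(s) → Pt(s) + Ni²⁺(aq), Q = [Ni²⁺(aq)] / [Pt²⁺(aq)] = 0.519, giving log Q = −0.284.
E = E° − (0.0592/n)·log Q = +1.460 − (0.0592/2)(−0.284) = +1.468 V.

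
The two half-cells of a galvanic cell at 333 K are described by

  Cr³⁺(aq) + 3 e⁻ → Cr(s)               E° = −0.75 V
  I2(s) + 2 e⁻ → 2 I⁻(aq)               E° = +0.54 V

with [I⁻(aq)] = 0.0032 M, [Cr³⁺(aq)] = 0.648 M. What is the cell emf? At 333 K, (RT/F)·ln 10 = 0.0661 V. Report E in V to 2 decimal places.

+1.46 V

I₂/I⁻ is reduced (cathode, E° = +0.54 V) and Cr³⁺/Cr is oxidized (anode).
The standard potential is +0.54 − (−0.75) = +1.29 V and the balanced reaction transfers n = 6 electrons.
Balancing gives 3 I2(s) + 2 Cr(s) → 6 I⁻(aq) + 2 Cr³⁺(aq); hence Q = [I⁻(aq)]^6·[Cr³⁺(aq)]^2 = 4.51×10^−16 (log Q = −15.346).
Applying E = E° − (RT ln10/nF)·log Q gives +1.29 − (0.0661/6)(−15.346) = +1.46 V.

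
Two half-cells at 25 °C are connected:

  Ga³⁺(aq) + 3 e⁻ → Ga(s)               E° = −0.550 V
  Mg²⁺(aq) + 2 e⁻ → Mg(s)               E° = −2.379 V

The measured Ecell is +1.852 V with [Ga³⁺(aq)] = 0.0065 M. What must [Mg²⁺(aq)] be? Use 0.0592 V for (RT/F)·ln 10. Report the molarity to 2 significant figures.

Ga³⁺/Ga is the cathode (higher E°); E°cell = −0.550 − (−2.379) = +1.829 V with n = 6.
From the Nernst equation, log Q = n(E° − E)/0.0592 = 6·(+1.829 − (+1.852))/0.0592 = −2.331.
The balanced reaction is 2 Ga³⁺(aq) + 3 Mg(s) → 2 Ga(s) + 3 Mg²⁺(aq), so Q = [Mg²⁺(aq)]^3 / [Ga³⁺(aq)]^2.
Substituting the known concentrations and solving, log [Mg²⁺(aq)] = −2.235 and [Mg²⁺(aq)] = 0.0058 M.

0.0058 M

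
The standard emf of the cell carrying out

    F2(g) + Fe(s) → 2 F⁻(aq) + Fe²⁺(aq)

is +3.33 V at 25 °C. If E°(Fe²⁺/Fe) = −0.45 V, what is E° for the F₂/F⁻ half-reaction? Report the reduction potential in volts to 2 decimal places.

In the reaction as written the F₂/F⁻ couple is reduced (cathode) and Fe²⁺/Fe is oxidized (anode), so E°cell = E°(F₂/F⁻) − E°(Fe²⁺/Fe).
E°(F₂/F⁻) = E°cell + E°(anode) = +3.33 + (−0.45) = +2.88 V.

+2.88 V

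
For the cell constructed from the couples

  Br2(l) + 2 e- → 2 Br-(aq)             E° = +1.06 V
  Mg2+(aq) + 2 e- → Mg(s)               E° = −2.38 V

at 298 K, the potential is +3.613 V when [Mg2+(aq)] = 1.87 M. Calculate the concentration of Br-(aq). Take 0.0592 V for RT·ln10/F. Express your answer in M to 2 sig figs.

0.00087 M

Br₂/Br⁻ is the cathode (higher E°); E°cell = +1.06 − (−2.38) = +3.44 V with n = 2.
Since E = E° − (0.0592/n)·log Q, log Q = n(E° − E)/0.0592 = −5.845.
Balancing electrons gives Br2(l) + Mg(s) → 2 Br-(aq) + Mg2+(aq); thus Q = [Br-(aq)]^2·[Mg2+(aq)].
Substituting the known concentrations and solving, log [Br-(aq)] = −3.058 and [Br-(aq)] = 0.00087 M.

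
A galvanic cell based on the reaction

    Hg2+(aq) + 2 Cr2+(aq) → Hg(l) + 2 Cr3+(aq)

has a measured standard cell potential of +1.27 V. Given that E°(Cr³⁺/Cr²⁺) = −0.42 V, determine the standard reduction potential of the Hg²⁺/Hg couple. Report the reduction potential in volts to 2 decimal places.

+0.85 V

In the reaction as written the Hg²⁺/Hg couple is reduced (cathode) and Cr³⁺/Cr²⁺ is oxidized (anode), so E°cell = E°(Hg²⁺/Hg) − E°(Cr³⁺/Cr²⁺).
E°(Hg²⁺/Hg) = E°cell + E°(anode) = +1.27 + (−0.42) = +0.85 V.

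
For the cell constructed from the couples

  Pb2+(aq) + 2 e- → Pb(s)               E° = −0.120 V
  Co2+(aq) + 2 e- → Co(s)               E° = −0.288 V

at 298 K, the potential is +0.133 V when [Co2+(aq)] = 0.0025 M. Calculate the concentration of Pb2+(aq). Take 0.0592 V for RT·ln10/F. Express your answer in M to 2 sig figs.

0.00016 M

Pb²⁺/Pb is the cathode (higher E°); E°cell = −0.120 − (−0.288) = +0.168 V with n = 2.
Since E = E° − (0.0592/n)·log Q, log Q = n(E° − E)/0.0592 = 1.182.
Balancing electrons gives Pb2+(aq) + Co(s) → Pb(s) + Co2+(aq); thus Q = [Co2+(aq)] / [Pb2+(aq)].
Solving for the unknown gives log [Pb2+(aq)] = −3.784, so [Pb2+(aq)] ≈ 0.00016 M.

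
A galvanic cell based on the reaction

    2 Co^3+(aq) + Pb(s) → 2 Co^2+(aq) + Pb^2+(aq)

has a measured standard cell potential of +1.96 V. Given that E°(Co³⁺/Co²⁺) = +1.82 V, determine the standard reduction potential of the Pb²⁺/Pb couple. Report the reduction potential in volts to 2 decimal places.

−0.14 V

In the reaction as written the Co³⁺/Co²⁺ couple is reduced (cathode) and Pb²⁺/Pb is oxidized (anode), so E°cell = E°(Co³⁺/Co²⁺) − E°(Pb²⁺/Pb).
E°(Pb²⁺/Pb) = E°(cathode) − E°cell = +1.82 − (+1.96) = −0.14 V.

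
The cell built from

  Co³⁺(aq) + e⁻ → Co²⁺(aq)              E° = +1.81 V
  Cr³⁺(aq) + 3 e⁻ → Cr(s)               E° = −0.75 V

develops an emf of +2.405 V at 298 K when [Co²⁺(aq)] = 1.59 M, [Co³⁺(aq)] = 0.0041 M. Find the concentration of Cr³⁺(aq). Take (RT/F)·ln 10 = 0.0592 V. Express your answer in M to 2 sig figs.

Co³⁺/Co²⁺ is the cathode (higher E°); E°cell = +1.81 − (−0.75) = +2.56 V with n = 3.
Rearranging E = E° − (0.0592/n)·log Q gives log Q = 3(+2.56 − (+2.405))/0.0592 = 7.855.
For 3 Co³⁺(aq) + Cr(s) → 3 Co²⁺(aq) + Cr³⁺(aq), the reaction quotient is Q = ([Co²⁺(aq)]^3·[Cr³⁺(aq)]) / [Co³⁺(aq)]^3.
Solving for the unknown gives log [Cr³⁺(aq)] = 0.089, so [Cr³⁺(aq)] ≈ 1.2 M.

1.2 M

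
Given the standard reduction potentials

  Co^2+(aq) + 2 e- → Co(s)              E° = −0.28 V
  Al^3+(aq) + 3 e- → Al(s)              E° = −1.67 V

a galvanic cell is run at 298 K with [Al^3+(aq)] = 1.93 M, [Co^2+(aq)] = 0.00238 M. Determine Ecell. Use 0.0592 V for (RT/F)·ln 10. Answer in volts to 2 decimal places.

+1.31 V

Co²⁺/Co is reduced (cathode, E° = −0.28 V) and Al³⁺/Al is oxidized (anode).
The standard potential is −0.28 − (−1.67) = +1.39 V and the balanced reaction transfers n = 6 electrons.
The balanced reaction is 3 Co^2+(aq) + 2 Al(s) → 3 Co(s) + 2 Al^3+(aq), so Q = [Al^3+(aq)]^2 / [Co^2+(aq)]^3 = 2.76×10^8 and log Q = 8.441.
E = E° − (0.0592/n)·log Q = +1.39 − (0.0592/6)(8.441) = +1.31 V.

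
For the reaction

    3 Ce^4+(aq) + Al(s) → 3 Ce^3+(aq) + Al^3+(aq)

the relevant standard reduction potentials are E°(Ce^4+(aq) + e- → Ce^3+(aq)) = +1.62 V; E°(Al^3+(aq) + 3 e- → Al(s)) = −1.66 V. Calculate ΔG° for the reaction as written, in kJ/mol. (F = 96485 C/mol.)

−949 kJ/mol

In the reaction as written Ce^4+(aq) is reduced, so the Ce⁴⁺/Ce³⁺ couple is the cathode and Al³⁺/Al is the anode.
E°cell = +1.62 − (−1.66) = +3.28 V; balancing electrons gives n = 3.
ΔG° = −nFE°cell = −(3)(96485)(+3.28) J/mol = −949 kJ/mol.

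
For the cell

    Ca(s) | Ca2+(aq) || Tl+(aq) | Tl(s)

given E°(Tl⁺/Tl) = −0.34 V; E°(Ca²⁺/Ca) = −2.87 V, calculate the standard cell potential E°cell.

By convention the left-hand electrode in cell notation is the anode (oxidation) and the right-hand electrode is the cathode (reduction).
E°cell = E°(right) − E°(left) = −0.34 − (−2.87) = +2.53 V.

+2.53 V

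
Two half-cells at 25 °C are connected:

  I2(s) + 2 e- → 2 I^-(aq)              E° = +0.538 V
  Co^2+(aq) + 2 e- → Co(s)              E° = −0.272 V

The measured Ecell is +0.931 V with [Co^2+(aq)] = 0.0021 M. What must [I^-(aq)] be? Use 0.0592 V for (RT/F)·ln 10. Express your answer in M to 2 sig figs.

With I₂/I⁻ at the cathode and Co²⁺/Co at the anode, E°cell = +0.538 − (−0.272) = +0.810 V (n = 2).
Rearranging E = E° − (0.0592/n)·log Q gives log Q = 2(+0.810 − (+0.931))/0.0592 = −4.088.
Balancing electrons gives I2(s) + Co(s) → 2 I^-(aq) + Co^2+(aq); thus Q = [I^-(aq)]^2·[Co^2+(aq)].
Solving for the unknown gives log [I^-(aq)] = −0.705, so [I^-(aq)] ≈ 0.20 M.

0.20 M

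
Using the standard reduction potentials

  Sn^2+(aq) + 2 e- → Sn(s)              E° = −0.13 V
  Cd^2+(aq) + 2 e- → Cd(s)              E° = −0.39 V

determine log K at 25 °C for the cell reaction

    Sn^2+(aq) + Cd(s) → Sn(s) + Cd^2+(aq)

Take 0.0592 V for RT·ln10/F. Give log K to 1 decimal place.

log K = 8.8

The Sn²⁺/Sn couple is reduced (cathode); E°cell = −0.13 − (−0.39) = +0.26 V with n = 2.
At equilibrium E = 0, so log K = nE°cell / 0.0592 = (2)(+0.26) / 0.0592 = 8.8.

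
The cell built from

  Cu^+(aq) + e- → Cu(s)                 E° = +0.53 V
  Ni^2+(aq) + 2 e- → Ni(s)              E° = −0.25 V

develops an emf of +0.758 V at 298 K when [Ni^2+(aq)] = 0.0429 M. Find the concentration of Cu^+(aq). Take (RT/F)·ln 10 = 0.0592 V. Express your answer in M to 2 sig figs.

0.088 M

With Cu⁺/Cu at the cathode and Ni²⁺/Ni at the anode, E°cell = +0.53 − (−0.25) = +0.78 V (n = 2).
Rearranging E = E° − (0.0592/n)·log Q gives log Q = 2(+0.78 − (+0.758))/0.0592 = 0.743.
Balancing electrons gives 2 Cu^+(aq) + Ni(s) → 2 Cu(s) + Ni^2+(aq); thus Q = [Ni^2+(aq)] / [Cu^+(aq)]^2.
Isolating [Cu^+(aq)] in Q = 10^{0.743} yields log [Cu^+(aq)] = −1.055, i.e. 0.088 M.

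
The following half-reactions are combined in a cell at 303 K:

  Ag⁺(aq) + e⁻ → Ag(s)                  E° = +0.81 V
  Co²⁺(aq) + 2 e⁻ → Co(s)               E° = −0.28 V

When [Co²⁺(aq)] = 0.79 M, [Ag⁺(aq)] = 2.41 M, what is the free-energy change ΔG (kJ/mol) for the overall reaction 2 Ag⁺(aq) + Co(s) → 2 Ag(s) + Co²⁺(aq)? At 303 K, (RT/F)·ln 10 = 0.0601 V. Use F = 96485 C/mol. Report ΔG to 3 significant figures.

−215 kJ/mol

The standard cell potential is +0.81 − (−0.28) = +1.09 V, with n = 2 electrons in the balanced equation.
Q = [Co²⁺(aq)] / [Ag⁺(aq)]^2 = 0.136, so log Q = −0.866 and E = +1.09 − (0.0601/2)(−0.866) = +1.1160 V.
Finally ΔG = −nFE = −(2)(96485 C/mol)(+1.1160 V) = −215 kJ/mol.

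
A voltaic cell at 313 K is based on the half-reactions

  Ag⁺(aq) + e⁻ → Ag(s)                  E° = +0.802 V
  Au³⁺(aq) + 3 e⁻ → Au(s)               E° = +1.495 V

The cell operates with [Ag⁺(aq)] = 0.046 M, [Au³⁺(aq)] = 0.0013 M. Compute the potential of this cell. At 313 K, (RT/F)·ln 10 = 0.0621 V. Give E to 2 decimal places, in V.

Au³⁺/Au is reduced (cathode, E° = +1.495 V) and Ag⁺/Ag is oxidized (anode).
E°cell = E°cat − E°an = +1.495 − (+0.802) = +0.693 V; n = 3.
The balanced reaction is Au³⁺(aq) + 3 Ag(s) → Au(s) + 3 Ag⁺(aq), so Q = [Ag⁺(aq)]^3 / [Au³⁺(aq)] = 0.0749 and log Q = −1.126.
By the Nernst equation, E = +0.693 − (0.0621/3)·(−1.126) = +0.72 V.

+0.72 V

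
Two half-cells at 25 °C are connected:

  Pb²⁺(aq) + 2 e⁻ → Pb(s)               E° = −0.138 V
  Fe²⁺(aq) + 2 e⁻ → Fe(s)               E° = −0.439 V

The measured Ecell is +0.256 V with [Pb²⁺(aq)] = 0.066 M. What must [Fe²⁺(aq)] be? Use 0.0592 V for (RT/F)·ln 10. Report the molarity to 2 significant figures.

Pb²⁺/Pb is the cathode (higher E°); E°cell = −0.138 − (−0.439) = +0.301 V with n = 2.
Rearranging E = E° − (0.0592/n)·log Q gives log Q = 2(+0.301 − (+0.256))/0.0592 = 1.520.
Balancing electrons gives Pb²⁺(aq) + Fe(s) → Pb(s) + Fe²⁺(aq); thus Q = [Fe²⁺(aq)] / [Pb²⁺(aq)].
Solving for the unknown gives log [Fe²⁺(aq)] = 0.340, so [Fe²⁺(aq)] ≈ 2.2 M.

2.2 M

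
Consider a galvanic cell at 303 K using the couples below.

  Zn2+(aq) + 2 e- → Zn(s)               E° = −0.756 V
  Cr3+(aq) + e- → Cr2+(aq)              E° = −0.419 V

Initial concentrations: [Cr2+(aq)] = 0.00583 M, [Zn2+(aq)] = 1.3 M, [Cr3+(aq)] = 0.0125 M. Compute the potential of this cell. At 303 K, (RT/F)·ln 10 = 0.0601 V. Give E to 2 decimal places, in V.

Since E°(Cr³⁺/Cr²⁺) > E°(Zn²⁺/Zn), Cr³⁺/Cr²⁺ serves as the cathode.
E°cell = −0.419 − (−0.756) = +0.337 V, with n = 2 electrons transferred.
For the overall reaction 2 Cr3+(aq) + Zn(s) → 2 Cr2+(aq) + Zn2+(aq), Q = ([Cr2+(aq)]^2·[Zn2+(aq)]) / [Cr3+(aq)]^2 = 0.283, giving log Q = −0.549.
E = E° − (0.0601/n)·log Q = +0.337 − (0.0601/2)(−0.549) = +0.35 V.

+0.35 V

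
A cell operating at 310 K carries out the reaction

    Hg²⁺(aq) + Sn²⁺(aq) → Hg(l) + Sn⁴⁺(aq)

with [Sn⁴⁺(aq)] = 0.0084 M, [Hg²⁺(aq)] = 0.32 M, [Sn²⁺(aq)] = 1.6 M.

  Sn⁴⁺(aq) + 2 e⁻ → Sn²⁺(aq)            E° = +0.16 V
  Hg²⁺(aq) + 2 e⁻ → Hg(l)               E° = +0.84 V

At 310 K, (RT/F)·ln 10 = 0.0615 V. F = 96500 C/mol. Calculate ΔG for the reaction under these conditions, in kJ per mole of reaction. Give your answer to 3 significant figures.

−142 kJ/mol

With Hg²⁺/Hg reduced at the cathode, E°cell = +0.84 − (+0.16) = +0.68 V and n = 2.
Here Q = [Sn⁴⁺(aq)] / ([Hg²⁺(aq)]·[Sn²⁺(aq)]) = 0.0164 (log Q = −1.785), giving E = +0.68 − (0.0615/2)·(−1.785) = +0.7349 V.
Finally ΔG = −nFE = −(2)(96500 C/mol)(+0.7349 V) = −142 kJ/mol.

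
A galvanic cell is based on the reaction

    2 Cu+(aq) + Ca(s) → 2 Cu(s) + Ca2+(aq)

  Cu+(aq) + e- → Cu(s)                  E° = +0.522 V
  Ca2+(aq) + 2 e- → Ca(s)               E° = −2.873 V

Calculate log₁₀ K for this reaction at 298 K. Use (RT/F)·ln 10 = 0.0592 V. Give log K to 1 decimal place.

log K = 114.7

The Cu⁺/Cu couple is reduced (cathode); E°cell = +0.522 − (−2.873) = +3.395 V with n = 2.
At equilibrium E = 0, so log K = nE°cell / 0.0592 = (2)(+3.395) / 0.0592 = 114.7.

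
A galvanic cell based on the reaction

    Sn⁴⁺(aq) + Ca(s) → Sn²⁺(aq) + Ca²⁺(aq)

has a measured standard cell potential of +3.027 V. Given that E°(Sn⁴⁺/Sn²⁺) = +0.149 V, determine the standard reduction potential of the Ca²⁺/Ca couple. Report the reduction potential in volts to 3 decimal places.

In the reaction as written the Sn⁴⁺/Sn²⁺ couple is reduced (cathode) and Ca²⁺/Ca is oxidized (anode), so E°cell = E°(Sn⁴⁺/Sn²⁺) − E°(Ca²⁺/Ca).
E°(Ca²⁺/Ca) = E°(cathode) − E°cell = +0.149 − (+3.027) = −2.878 V.

−2.878 V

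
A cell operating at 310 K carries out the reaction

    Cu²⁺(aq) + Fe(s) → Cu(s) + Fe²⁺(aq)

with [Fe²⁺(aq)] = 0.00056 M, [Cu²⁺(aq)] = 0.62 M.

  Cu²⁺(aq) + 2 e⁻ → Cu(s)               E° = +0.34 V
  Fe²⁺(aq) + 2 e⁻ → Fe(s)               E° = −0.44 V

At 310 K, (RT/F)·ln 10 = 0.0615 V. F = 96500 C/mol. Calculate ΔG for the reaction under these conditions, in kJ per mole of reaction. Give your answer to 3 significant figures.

−169 kJ/mol

E°cell = +0.34 − (−0.44) = +0.78 V; the balanced reaction transfers n = 2 electrons.
Here Q = [Fe²⁺(aq)] / [Cu²⁺(aq)] = 0.000903 (log Q = −3.044), giving E = +0.78 − (0.0615/2)·(−3.044) = +0.8736 V.
Then ΔG = −nFE = −2 × 96500 × +0.8736 J/mol = −169 kJ/mol.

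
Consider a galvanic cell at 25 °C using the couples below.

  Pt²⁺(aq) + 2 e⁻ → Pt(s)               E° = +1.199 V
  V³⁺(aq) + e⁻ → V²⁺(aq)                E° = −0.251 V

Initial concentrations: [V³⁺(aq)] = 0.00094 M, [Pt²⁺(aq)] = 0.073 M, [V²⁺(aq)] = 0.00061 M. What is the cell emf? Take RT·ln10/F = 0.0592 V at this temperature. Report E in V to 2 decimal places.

Since E°(Pt²⁺/Pt) > E°(V³⁺/V²⁺), Pt²⁺/Pt serves as the cathode.
E°cell = +1.199 − (−0.251) = +1.450 V, with n = 2 electrons transferred.
For the overall reaction Pt²⁺(aq) + 2 V²⁺(aq) → Pt(s) + 2 V³⁺(aq), Q = [V³⁺(aq)]^2 / ([Pt²⁺(aq)]·[V²⁺(aq)]^2) = 32.5, giving log Q = 1.512.
By the Nernst equation, E = +1.450 − (0.0592/2)·(1.512) = +1.41 V.

+1.41 V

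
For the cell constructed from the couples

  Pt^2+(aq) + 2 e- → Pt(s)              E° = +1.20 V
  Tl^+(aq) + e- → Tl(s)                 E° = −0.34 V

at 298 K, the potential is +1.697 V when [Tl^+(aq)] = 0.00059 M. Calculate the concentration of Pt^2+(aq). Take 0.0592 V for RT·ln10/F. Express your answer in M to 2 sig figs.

The Pt²⁺/Pt couple has the larger reduction potential, so it is the cathode: E°cell = +1.20 − (−0.34) = +1.54 V and n = 2.
Rearranging E = E° − (0.0592/n)·log Q gives log Q = 2(+1.54 − (+1.697))/0.0592 = −5.304.
Balancing electrons gives Pt^2+(aq) + 2 Tl(s) → Pt(s) + 2 Tl^+(aq); thus Q = [Tl^+(aq)]^2 / [Pt^2+(aq)].
Solving for the unknown gives log [Pt^2+(aq)] = −1.154, so [Pt^2+(aq)] ≈ 0.070 M.

0.070 M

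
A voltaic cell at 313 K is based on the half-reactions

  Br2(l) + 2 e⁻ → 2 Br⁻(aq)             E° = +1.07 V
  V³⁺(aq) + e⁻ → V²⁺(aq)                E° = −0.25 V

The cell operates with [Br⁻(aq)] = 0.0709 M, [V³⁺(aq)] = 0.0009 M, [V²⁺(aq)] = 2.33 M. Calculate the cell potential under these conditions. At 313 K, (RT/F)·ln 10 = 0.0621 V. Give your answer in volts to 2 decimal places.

+1.60 V

Since E°(Br₂/Br⁻) > E°(V³⁺/V²⁺), Br₂/Br⁻ serves as the cathode.
E°cell = E°cat − E°an = +1.07 − (−0.25) = +1.32 V; n = 2.
The balanced reaction is Br2(l) + 2 V²⁺(aq) → 2 Br⁻(aq) + 2 V³⁺(aq), so Q = ([Br⁻(aq)]^2·[V³⁺(aq)]^2) / [V²⁺(aq)]^2 = 7.5×10^−10 and log Q = −9.125.
E = E° − (0.0621/n)·log Q = +1.32 − (0.0621/2)(−9.125) = +1.60 V.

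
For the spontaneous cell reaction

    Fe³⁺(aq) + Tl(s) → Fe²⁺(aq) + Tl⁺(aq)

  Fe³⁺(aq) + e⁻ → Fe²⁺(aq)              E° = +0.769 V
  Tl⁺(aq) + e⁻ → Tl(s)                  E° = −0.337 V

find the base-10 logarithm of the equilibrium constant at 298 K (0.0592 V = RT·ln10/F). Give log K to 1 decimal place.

The Fe³⁺/Fe²⁺ couple is reduced (cathode); E°cell = +0.769 − (−0.337) = +1.106 V with n = 1.
At equilibrium E = 0, so log K = nE°cell / 0.0592 = (1)(+1.106) / 0.0592 = 18.7.

log K = 18.7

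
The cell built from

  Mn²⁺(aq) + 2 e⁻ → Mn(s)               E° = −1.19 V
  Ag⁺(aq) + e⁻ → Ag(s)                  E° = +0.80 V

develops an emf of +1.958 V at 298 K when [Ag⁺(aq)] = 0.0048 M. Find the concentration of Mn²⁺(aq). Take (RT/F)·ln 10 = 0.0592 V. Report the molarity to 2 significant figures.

Ag⁺/Ag is the cathode (higher E°); E°cell = +0.80 − (−1.19) = +1.99 V with n = 2.
From the Nernst equation, log Q = n(E° − E)/0.0592 = 2·(+1.99 − (+1.958))/0.0592 = 1.081.
For 2 Ag⁺(aq) + Mn(s) → 2 Ag(s) + Mn²⁺(aq), the reaction quotient is Q = [Mn²⁺(aq)] / [Ag⁺(aq)]^2.
Solving for the unknown gives log [Mn²⁺(aq)] = −3.557, so [Mn²⁺(aq)] ≈ 0.00028 M.

0.00028 M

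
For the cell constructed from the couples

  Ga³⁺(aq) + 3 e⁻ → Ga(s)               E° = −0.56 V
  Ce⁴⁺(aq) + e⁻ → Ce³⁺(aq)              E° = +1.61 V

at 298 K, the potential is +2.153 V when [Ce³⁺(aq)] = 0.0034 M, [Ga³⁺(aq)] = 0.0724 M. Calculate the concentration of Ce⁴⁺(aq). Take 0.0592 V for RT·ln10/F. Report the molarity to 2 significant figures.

0.00073 M

With Ce⁴⁺/Ce³⁺ at the cathode and Ga³⁺/Ga at the anode, E°cell = +1.61 − (−0.56) = +2.17 V (n = 3).
From the Nernst equation, log Q = n(E° − E)/0.0592 = 3·(+2.17 − (+2.153))/0.0592 = 0.861.
The balanced reaction is 3 Ce⁴⁺(aq) + Ga(s) → 3 Ce³⁺(aq) + Ga³⁺(aq), so Q = ([Ce³⁺(aq)]^3·[Ga³⁺(aq)]) / [Ce⁴⁺(aq)]^3.
Isolating [Ce⁴⁺(aq)] in Q = 10^{0.861} yields log [Ce⁴⁺(aq)] = −3.136, i.e. 0.00073 M.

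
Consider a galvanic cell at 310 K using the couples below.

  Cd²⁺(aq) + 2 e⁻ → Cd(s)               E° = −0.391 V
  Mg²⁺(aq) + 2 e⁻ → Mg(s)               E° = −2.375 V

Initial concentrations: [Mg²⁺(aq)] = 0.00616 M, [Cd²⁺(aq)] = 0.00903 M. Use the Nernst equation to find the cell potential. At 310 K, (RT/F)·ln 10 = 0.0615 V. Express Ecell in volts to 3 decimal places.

The Cd²⁺/Cd couple has the more positive E°, so it is the cathode; Mg²⁺/Mg is the anode.
E°cell = −0.391 − (−2.375) = +1.984 V, with n = 2 electrons transferred.
The balanced reaction is Cd²⁺(aq) + Mg(s) → Cd(s) + Mg²⁺(aq), so Q = [Mg²⁺(aq)] / [Cd²⁺(aq)] = 0.682 and log Q = −0.166.
E = E° − (0.0615/n)·log Q = +1.984 − (0.0615/2)(−0.166) = +1.989 V.

+1.989 V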